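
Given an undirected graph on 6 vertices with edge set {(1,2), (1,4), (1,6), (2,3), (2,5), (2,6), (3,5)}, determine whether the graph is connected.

Step 1: Build adjacency list from edges:
  1: 2, 4, 6
  2: 1, 3, 5, 6
  3: 2, 5
  4: 1
  5: 2, 3
  6: 1, 2

Step 2: Run BFS/DFS from vertex 1:
  Visited: {1, 2, 4, 6, 3, 5}
  Reached 6 of 6 vertices

Step 3: All 6 vertices reached from vertex 1, so the graph is connected.
Answer: Yes, the graph is connected.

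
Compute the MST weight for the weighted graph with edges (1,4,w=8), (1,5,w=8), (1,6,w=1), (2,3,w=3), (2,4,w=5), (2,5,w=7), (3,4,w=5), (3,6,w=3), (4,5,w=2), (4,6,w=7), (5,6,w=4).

Apply Kruskal's algorithm (sort edges by weight, add if no cycle):

Sorted edges by weight:
  (1,6) w=1
  (4,5) w=2
  (2,3) w=3
  (3,6) w=3
  (5,6) w=4
  (2,4) w=5
  (3,4) w=5
  (2,5) w=7
  (4,6) w=7
  (1,4) w=8
  (1,5) w=8

Add edge (1,6) w=1 -- no cycle. Running total: 1
Add edge (4,5) w=2 -- no cycle. Running total: 3
Add edge (2,3) w=3 -- no cycle. Running total: 6
Add edge (3,6) w=3 -- no cycle. Running total: 9
Add edge (5,6) w=4 -- no cycle. Running total: 13

MST edges: (1,6,w=1), (4,5,w=2), (2,3,w=3), (3,6,w=3), (5,6,w=4)
Total MST weight: 1 + 2 + 3 + 3 + 4 = 13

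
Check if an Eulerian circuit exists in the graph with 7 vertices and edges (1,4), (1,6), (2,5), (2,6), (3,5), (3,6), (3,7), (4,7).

Step 1: Find the degree of each vertex:
  deg(1) = 2
  deg(2) = 2
  deg(3) = 3
  deg(4) = 2
  deg(5) = 2
  deg(6) = 3
  deg(7) = 2

Step 2: Count vertices with odd degree:
  Odd-degree vertices: 3, 6 (2 total)

Step 3: Apply Euler's theorem:
  - Eulerian circuit exists iff graph is connected and all vertices have even degree
  - Eulerian path exists iff graph is connected and has 0 or 2 odd-degree vertices

Graph is connected with exactly 2 odd-degree vertices (3, 6).
Eulerian path exists (starting and ending at the odd-degree vertices), but no Eulerian circuit.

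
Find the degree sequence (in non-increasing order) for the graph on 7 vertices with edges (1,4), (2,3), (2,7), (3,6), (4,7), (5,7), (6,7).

Step 1: Count edges incident to each vertex:
  deg(1) = 1 (neighbors: 4)
  deg(2) = 2 (neighbors: 3, 7)
  deg(3) = 2 (neighbors: 2, 6)
  deg(4) = 2 (neighbors: 1, 7)
  deg(5) = 1 (neighbors: 7)
  deg(6) = 2 (neighbors: 3, 7)
  deg(7) = 4 (neighbors: 2, 4, 5, 6)

Step 2: Sort degrees in non-increasing order:
  Degrees: [1, 2, 2, 2, 1, 2, 4] -> sorted: [4, 2, 2, 2, 2, 1, 1]

Degree sequence: [4, 2, 2, 2, 2, 1, 1]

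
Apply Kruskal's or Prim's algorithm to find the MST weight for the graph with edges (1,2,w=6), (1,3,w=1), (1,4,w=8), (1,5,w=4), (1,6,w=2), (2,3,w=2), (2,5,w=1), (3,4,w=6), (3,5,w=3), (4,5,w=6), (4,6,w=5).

Apply Kruskal's algorithm (sort edges by weight, add if no cycle):

Sorted edges by weight:
  (1,3) w=1
  (2,5) w=1
  (1,6) w=2
  (2,3) w=2
  (3,5) w=3
  (1,5) w=4
  (4,6) w=5
  (1,2) w=6
  (3,4) w=6
  (4,5) w=6
  (1,4) w=8

Add edge (1,3) w=1 -- no cycle. Running total: 1
Add edge (2,5) w=1 -- no cycle. Running total: 2
Add edge (1,6) w=2 -- no cycle. Running total: 4
Add edge (2,3) w=2 -- no cycle. Running total: 6
Skip edge (3,5) w=3 -- would create cycle
Skip edge (1,5) w=4 -- would create cycle
Add edge (4,6) w=5 -- no cycle. Running total: 11

MST edges: (1,3,w=1), (2,5,w=1), (1,6,w=2), (2,3,w=2), (4,6,w=5)
Total MST weight: 1 + 1 + 2 + 2 + 5 = 11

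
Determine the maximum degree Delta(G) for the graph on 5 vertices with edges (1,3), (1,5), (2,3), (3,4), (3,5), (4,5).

Step 1: Count edges incident to each vertex:
  deg(1) = 2 (neighbors: 3, 5)
  deg(2) = 1 (neighbors: 3)
  deg(3) = 4 (neighbors: 1, 2, 4, 5)
  deg(4) = 2 (neighbors: 3, 5)
  deg(5) = 3 (neighbors: 1, 3, 4)

Step 2: Find maximum:
  max(2, 1, 4, 2, 3) = 4 (vertex 3)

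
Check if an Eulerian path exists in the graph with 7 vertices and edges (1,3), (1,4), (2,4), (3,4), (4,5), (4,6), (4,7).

Step 1: Find the degree of each vertex:
  deg(1) = 2
  deg(2) = 1
  deg(3) = 2
  deg(4) = 6
  deg(5) = 1
  deg(6) = 1
  deg(7) = 1

Step 2: Count vertices with odd degree:
  Odd-degree vertices: 2, 5, 6, 7 (4 total)

Step 3: Apply Euler's theorem:
  - Eulerian circuit exists iff graph is connected and all vertices have even degree
  - Eulerian path exists iff graph is connected and has 0 or 2 odd-degree vertices

Graph has 4 odd-degree vertices (need 0 or 2).
Neither Eulerian path nor Eulerian circuit exists.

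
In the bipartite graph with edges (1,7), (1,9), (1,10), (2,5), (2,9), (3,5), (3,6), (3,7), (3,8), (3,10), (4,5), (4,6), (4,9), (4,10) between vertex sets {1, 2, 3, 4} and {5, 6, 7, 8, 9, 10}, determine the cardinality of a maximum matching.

Step 1: List the neighbors of each left vertex:
  1: 7, 9, 10
  2: 5, 9
  3: 5, 6, 7, 8, 10
  4: 5, 6, 9, 10

Step 2: Greedily match left vertices, then look for augmenting paths:
  Match 1 -- 7
  Match 2 -- 5
  Match 3 -- 6
  Match 4 -- 9
  No augmenting path remains.

Step 3: Verify this is maximum:
  Matching size 4 = min(|L|, |R|) = min(4, 6), which is an upper bound, so this matching is maximum.

Maximum matching: {(1,7), (2,5), (3,6), (4,9)}
Size: 4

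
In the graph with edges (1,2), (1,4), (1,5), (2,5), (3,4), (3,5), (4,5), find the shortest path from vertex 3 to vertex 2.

Step 1: Build adjacency list:
  1: 2, 4, 5
  2: 1, 5
  3: 4, 5
  4: 1, 3, 5
  5: 1, 2, 3, 4

Step 2: BFS from vertex 3 to find shortest path to 2:
  vertex 4 reached at distance 1
  vertex 5 reached at distance 1
  vertex 1 reached at distance 2
  vertex 2 reached at distance 2

Step 3: Shortest path: 3 -> 5 -> 2
Path length: 2 edges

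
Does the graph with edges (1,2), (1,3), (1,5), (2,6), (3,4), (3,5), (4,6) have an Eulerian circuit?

Step 1: Find the degree of each vertex:
  deg(1) = 3
  deg(2) = 2
  deg(3) = 3
  deg(4) = 2
  deg(5) = 2
  deg(6) = 2

Step 2: Count vertices with odd degree:
  Odd-degree vertices: 1, 3 (2 total)

Step 3: Apply Euler's theorem:
  - Eulerian circuit exists iff graph is connected and all vertices have even degree
  - Eulerian path exists iff graph is connected and has 0 or 2 odd-degree vertices

Graph is connected with exactly 2 odd-degree vertices (1, 3).
Eulerian path exists (starting and ending at the odd-degree vertices), but no Eulerian circuit.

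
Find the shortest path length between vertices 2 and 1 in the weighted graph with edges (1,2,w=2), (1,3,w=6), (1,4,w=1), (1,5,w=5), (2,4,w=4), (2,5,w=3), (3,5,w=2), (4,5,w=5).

Step 1: Build adjacency list with weights:
  1: 2(w=2), 3(w=6), 4(w=1), 5(w=5)
  2: 1(w=2), 4(w=4), 5(w=3)
  3: 1(w=6), 5(w=2)
  4: 1(w=1), 2(w=4), 5(w=5)
  5: 1(w=5), 2(w=3), 3(w=2), 4(w=5)

Step 2: Apply Dijkstra's algorithm from vertex 2:
  Visit vertex 2 (distance=0)
    Update dist[1] = 2
    Update dist[4] = 4
    Update dist[5] = 3
  Visit vertex 1 (distance=2)
    Update dist[3] = 8
    Update dist[4] = 3

Step 3: Shortest path: 2 -> 1
Total weight: 2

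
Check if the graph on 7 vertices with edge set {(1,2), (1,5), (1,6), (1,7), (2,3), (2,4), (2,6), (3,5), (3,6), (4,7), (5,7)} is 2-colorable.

Step 1: Attempt 2-coloring using BFS:
  Start at vertex 1, assign color 0
  Color vertex 2 with color 1 (neighbor of 1)
  Color vertex 5 with color 1 (neighbor of 1)
  Color vertex 6 with color 1 (neighbor of 1)
  Color vertex 7 with color 1 (neighbor of 1)
  Color vertex 3 with color 0 (neighbor of 2)
  Color vertex 4 with color 0 (neighbor of 2)

Step 2: Conflict found! Vertices 2 and 6 are adjacent but have the same color.
This means the graph contains an odd cycle.

The graph is NOT bipartite.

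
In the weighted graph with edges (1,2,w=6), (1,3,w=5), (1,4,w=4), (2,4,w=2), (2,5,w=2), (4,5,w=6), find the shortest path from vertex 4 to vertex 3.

Step 1: Build adjacency list with weights:
  1: 2(w=6), 3(w=5), 4(w=4)
  2: 1(w=6), 4(w=2), 5(w=2)
  3: 1(w=5)
  4: 1(w=4), 2(w=2), 5(w=6)
  5: 2(w=2), 4(w=6)

Step 2: Apply Dijkstra's algorithm from vertex 4:
  Visit vertex 4 (distance=0)
    Update dist[1] = 4
    Update dist[2] = 2
    Update dist[5] = 6
  Visit vertex 2 (distance=2)
    Update dist[5] = 4
  Visit vertex 1 (distance=4)
    Update dist[3] = 9
  Visit vertex 5 (distance=4)
  Visit vertex 3 (distance=9)

Step 3: Shortest path: 4 -> 1 -> 3
Total weight: 4 + 5 = 9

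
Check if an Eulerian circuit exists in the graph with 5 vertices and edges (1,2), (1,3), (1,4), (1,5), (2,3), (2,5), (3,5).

Step 1: Find the degree of each vertex:
  deg(1) = 4
  deg(2) = 3
  deg(3) = 3
  deg(4) = 1
  deg(5) = 3

Step 2: Count vertices with odd degree:
  Odd-degree vertices: 2, 3, 4, 5 (4 total)

Step 3: Apply Euler's theorem:
  - Eulerian circuit exists iff graph is connected and all vertices have even degree
  - Eulerian path exists iff graph is connected and has 0 or 2 odd-degree vertices

Graph has 4 odd-degree vertices (need 0 or 2).
Neither Eulerian path nor Eulerian circuit exists.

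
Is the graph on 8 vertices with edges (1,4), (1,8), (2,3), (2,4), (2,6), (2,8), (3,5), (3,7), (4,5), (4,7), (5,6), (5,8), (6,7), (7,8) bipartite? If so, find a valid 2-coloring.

Step 1: Attempt 2-coloring using BFS:
  Start at vertex 1, assign color 0
  Color vertex 4 with color 1 (neighbor of 1)
  Color vertex 8 with color 1 (neighbor of 1)
  Color vertex 2 with color 0 (neighbor of 4)
  Color vertex 5 with color 0 (neighbor of 4)
  Color vertex 7 with color 0 (neighbor of 4)
  Color vertex 3 with color 1 (neighbor of 2)
  Color vertex 6 with color 1 (neighbor of 2)

Step 2: 2-coloring succeeded. No conflicts found.
  Set A (color 0): {1, 2, 5, 7}
  Set B (color 1): {3, 4, 6, 8}

The graph is bipartite with partition {1, 2, 5, 7}, {3, 4, 6, 8}.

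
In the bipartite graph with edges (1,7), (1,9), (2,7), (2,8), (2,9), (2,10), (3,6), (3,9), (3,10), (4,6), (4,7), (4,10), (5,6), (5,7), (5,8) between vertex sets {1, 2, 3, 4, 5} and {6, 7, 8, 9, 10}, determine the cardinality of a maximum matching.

Step 1: List the neighbors of each left vertex:
  1: 7, 9
  2: 7, 8, 9, 10
  3: 6, 9, 10
  4: 6, 7, 10
  5: 6, 7, 8

Step 2: Greedily match left vertices, then look for augmenting paths:
  Match 1 -- 7
  Match 2 -- 8
  Match 3 -- 9
  Match 4 -- 10
  Match 5 -- 6
  No augmenting path remains.

Step 3: Verify this is maximum:
  Matching size 5 = min(|L|, |R|) = min(5, 5), which is an upper bound, so this matching is maximum.

Maximum matching: {(1,7), (2,8), (3,9), (4,10), (5,6)}
Size: 5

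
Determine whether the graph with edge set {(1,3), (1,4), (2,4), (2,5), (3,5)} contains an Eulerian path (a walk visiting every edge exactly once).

Step 1: Find the degree of each vertex:
  deg(1) = 2
  deg(2) = 2
  deg(3) = 2
  deg(4) = 2
  deg(5) = 2

Step 2: Count vertices with odd degree:
  All vertices have even degree (0 odd-degree vertices)

Step 3: Apply Euler's theorem:
  - Eulerian circuit exists iff graph is connected and all vertices have even degree
  - Eulerian path exists iff graph is connected and has 0 or 2 odd-degree vertices

Graph is connected with 0 odd-degree vertices.
Both Eulerian circuit and Eulerian path exist.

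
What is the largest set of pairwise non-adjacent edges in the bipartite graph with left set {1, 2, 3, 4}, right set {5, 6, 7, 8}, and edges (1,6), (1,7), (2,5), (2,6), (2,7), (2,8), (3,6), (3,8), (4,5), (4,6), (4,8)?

Step 1: List the neighbors of each left vertex:
  1: 6, 7
  2: 5, 6, 7, 8
  3: 6, 8
  4: 5, 6, 8

Step 2: Greedily match left vertices, then look for augmenting paths:
  Match 1 -- 6
  Match 2 -- 7
  Match 3 -- 8
  Match 4 -- 5
  No augmenting path remains.

Step 3: Verify this is maximum:
  Matching size 4 = min(|L|, |R|) = min(4, 4), which is an upper bound, so this matching is maximum.

Maximum matching: {(1,6), (2,7), (3,8), (4,5)}
Size: 4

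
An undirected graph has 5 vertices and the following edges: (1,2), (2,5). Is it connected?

Step 1: Build adjacency list from edges:
  1: 2
  2: 1, 5
  3: (none)
  4: (none)
  5: 2

Step 2: Run BFS/DFS from vertex 1:
  Visited: {1, 2, 5}
  Reached 3 of 5 vertices

Step 3: Only 3 of 5 vertices reached. Graph is disconnected.
Connected components: {1, 2, 5}, {3}, {4}
Answer: No, the graph is not connected (3 components).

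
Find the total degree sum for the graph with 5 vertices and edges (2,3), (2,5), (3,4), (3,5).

Step 1: Count edges incident to each vertex:
  deg(1) = 0 (neighbors: none)
  deg(2) = 2 (neighbors: 3, 5)
  deg(3) = 3 (neighbors: 2, 4, 5)
  deg(4) = 1 (neighbors: 3)
  deg(5) = 2 (neighbors: 2, 3)

Step 2: Sum all degrees:
  0 + 2 + 3 + 1 + 2 = 8

Verification: sum of degrees = 2 * |E| = 2 * 4 = 8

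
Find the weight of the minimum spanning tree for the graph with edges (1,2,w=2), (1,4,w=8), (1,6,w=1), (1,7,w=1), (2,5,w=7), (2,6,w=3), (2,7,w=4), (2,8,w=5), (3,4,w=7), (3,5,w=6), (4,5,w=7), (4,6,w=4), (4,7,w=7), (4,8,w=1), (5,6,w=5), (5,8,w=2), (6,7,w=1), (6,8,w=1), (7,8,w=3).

Apply Kruskal's algorithm (sort edges by weight, add if no cycle):

Sorted edges by weight:
  (1,6) w=1
  (1,7) w=1
  (4,8) w=1
  (6,7) w=1
  (6,8) w=1
  (1,2) w=2
  (5,8) w=2
  (2,6) w=3
  (7,8) w=3
  (2,7) w=4
  (4,6) w=4
  (2,8) w=5
  (5,6) w=5
  (3,5) w=6
  (2,5) w=7
  (3,4) w=7
  (4,5) w=7
  (4,7) w=7
  (1,4) w=8

Add edge (1,6) w=1 -- no cycle. Running total: 1
Add edge (1,7) w=1 -- no cycle. Running total: 2
Add edge (4,8) w=1 -- no cycle. Running total: 3
Skip edge (6,7) w=1 -- would create cycle
Add edge (6,8) w=1 -- no cycle. Running total: 4
Add edge (1,2) w=2 -- no cycle. Running total: 6
Add edge (5,8) w=2 -- no cycle. Running total: 8
Skip edge (2,6) w=3 -- would create cycle
Skip edge (7,8) w=3 -- would create cycle
Skip edge (2,7) w=4 -- would create cycle
Skip edge (4,6) w=4 -- would create cycle
Skip edge (2,8) w=5 -- would create cycle
Skip edge (5,6) w=5 -- would create cycle
Add edge (3,5) w=6 -- no cycle. Running total: 14

MST edges: (1,6,w=1), (1,7,w=1), (4,8,w=1), (6,8,w=1), (1,2,w=2), (5,8,w=2), (3,5,w=6)
Total MST weight: 1 + 1 + 1 + 1 + 2 + 2 + 6 = 14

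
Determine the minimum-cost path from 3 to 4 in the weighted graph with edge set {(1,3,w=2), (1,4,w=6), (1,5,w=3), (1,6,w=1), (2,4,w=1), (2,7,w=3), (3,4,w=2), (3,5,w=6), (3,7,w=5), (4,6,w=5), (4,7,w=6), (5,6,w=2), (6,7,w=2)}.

Step 1: Build adjacency list with weights:
  1: 3(w=2), 4(w=6), 5(w=3), 6(w=1)
  2: 4(w=1), 7(w=3)
  3: 1(w=2), 4(w=2), 5(w=6), 7(w=5)
  4: 1(w=6), 2(w=1), 3(w=2), 6(w=5), 7(w=6)
  5: 1(w=3), 3(w=6), 6(w=2)
  6: 1(w=1), 4(w=5), 5(w=2), 7(w=2)
  7: 2(w=3), 3(w=5), 4(w=6), 6(w=2)

Step 2: Apply Dijkstra's algorithm from vertex 3:
  Visit vertex 3 (distance=0)
    Update dist[1] = 2
    Update dist[4] = 2
    Update dist[5] = 6
    Update dist[7] = 5
  Visit vertex 1 (distance=2)
    Update dist[5] = 5
    Update dist[6] = 3
  Visit vertex 4 (distance=2)
    Update dist[2] = 3

Step 3: Shortest path: 3 -> 4
Total weight: 2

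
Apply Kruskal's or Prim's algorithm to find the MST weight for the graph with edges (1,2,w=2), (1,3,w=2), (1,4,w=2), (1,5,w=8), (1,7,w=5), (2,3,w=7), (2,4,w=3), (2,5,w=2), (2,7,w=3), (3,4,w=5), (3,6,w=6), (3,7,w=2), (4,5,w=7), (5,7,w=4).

Apply Kruskal's algorithm (sort edges by weight, add if no cycle):

Sorted edges by weight:
  (1,2) w=2
  (1,3) w=2
  (1,4) w=2
  (2,5) w=2
  (3,7) w=2
  (2,4) w=3
  (2,7) w=3
  (5,7) w=4
  (1,7) w=5
  (3,4) w=5
  (3,6) w=6
  (2,3) w=7
  (4,5) w=7
  (1,5) w=8

Add edge (1,2) w=2 -- no cycle. Running total: 2
Add edge (1,3) w=2 -- no cycle. Running total: 4
Add edge (1,4) w=2 -- no cycle. Running total: 6
Add edge (2,5) w=2 -- no cycle. Running total: 8
Add edge (3,7) w=2 -- no cycle. Running total: 10
Skip edge (2,4) w=3 -- would create cycle
Skip edge (2,7) w=3 -- would create cycle
Skip edge (5,7) w=4 -- would create cycle
Skip edge (1,7) w=5 -- would create cycle
Skip edge (3,4) w=5 -- would create cycle
Add edge (3,6) w=6 -- no cycle. Running total: 16

MST edges: (1,2,w=2), (1,3,w=2), (1,4,w=2), (2,5,w=2), (3,7,w=2), (3,6,w=6)
Total MST weight: 2 + 2 + 2 + 2 + 2 + 6 = 16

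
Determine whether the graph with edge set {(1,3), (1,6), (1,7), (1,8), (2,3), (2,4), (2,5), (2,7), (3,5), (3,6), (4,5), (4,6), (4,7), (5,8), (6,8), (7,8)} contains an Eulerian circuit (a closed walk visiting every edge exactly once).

Step 1: Find the degree of each vertex:
  deg(1) = 4
  deg(2) = 4
  deg(3) = 4
  deg(4) = 4
  deg(5) = 4
  deg(6) = 4
  deg(7) = 4
  deg(8) = 4

Step 2: Count vertices with odd degree:
  All vertices have even degree (0 odd-degree vertices)

Step 3: Apply Euler's theorem:
  - Eulerian circuit exists iff graph is connected and all vertices have even degree
  - Eulerian path exists iff graph is connected and has 0 or 2 odd-degree vertices

Graph is connected with 0 odd-degree vertices.
Both Eulerian circuit and Eulerian path exist.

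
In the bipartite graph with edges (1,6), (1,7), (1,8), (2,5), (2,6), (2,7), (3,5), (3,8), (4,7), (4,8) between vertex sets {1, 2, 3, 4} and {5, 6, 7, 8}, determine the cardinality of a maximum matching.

Step 1: List the neighbors of each left vertex:
  1: 6, 7, 8
  2: 5, 6, 7
  3: 5, 8
  4: 7, 8

Step 2: Greedily match left vertices, then look for augmenting paths:
  Match 1 -- 6
  Match 2 -- 5
  Match 3 -- 8
  Match 4 -- 7
  No augmenting path remains.

Step 3: Verify this is maximum:
  Matching size 4 = min(|L|, |R|) = min(4, 4), which is an upper bound, so this matching is maximum.

Maximum matching: {(1,6), (2,5), (3,8), (4,7)}
Size: 4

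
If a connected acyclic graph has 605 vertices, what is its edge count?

A tree on n vertices always has exactly n - 1 edges.
For n = 605: edges = 605 - 1 = 604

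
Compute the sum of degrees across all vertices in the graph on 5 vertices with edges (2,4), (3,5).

Step 1: Count edges incident to each vertex:
  deg(1) = 0 (neighbors: none)
  deg(2) = 1 (neighbors: 4)
  deg(3) = 1 (neighbors: 5)
  deg(4) = 1 (neighbors: 2)
  deg(5) = 1 (neighbors: 3)

Step 2: Sum all degrees:
  0 + 1 + 1 + 1 + 1 = 4

Verification: sum of degrees = 2 * |E| = 2 * 2 = 4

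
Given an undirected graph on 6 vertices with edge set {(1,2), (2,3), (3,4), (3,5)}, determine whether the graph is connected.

Step 1: Build adjacency list from edges:
  1: 2
  2: 1, 3
  3: 2, 4, 5
  4: 3
  5: 3
  6: (none)

Step 2: Run BFS/DFS from vertex 1:
  Visited: {1, 2, 3, 4, 5}
  Reached 5 of 6 vertices

Step 3: Only 5 of 6 vertices reached. Graph is disconnected.
Connected components: {1, 2, 3, 4, 5}, {6}
Answer: No, the graph is not connected (2 components).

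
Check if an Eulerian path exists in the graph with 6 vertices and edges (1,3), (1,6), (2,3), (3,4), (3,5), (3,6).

Step 1: Find the degree of each vertex:
  deg(1) = 2
  deg(2) = 1
  deg(3) = 5
  deg(4) = 1
  deg(5) = 1
  deg(6) = 2

Step 2: Count vertices with odd degree:
  Odd-degree vertices: 2, 3, 4, 5 (4 total)

Step 3: Apply Euler's theorem:
  - Eulerian circuit exists iff graph is connected and all vertices have even degree
  - Eulerian path exists iff graph is connected and has 0 or 2 odd-degree vertices

Graph has 4 odd-degree vertices (need 0 or 2).
Neither Eulerian path nor Eulerian circuit exists.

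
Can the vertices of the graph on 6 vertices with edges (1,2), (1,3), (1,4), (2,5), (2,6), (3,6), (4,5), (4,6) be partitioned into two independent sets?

Step 1: Attempt 2-coloring using BFS:
  Start at vertex 1, assign color 0
  Color vertex 2 with color 1 (neighbor of 1)
  Color vertex 3 with color 1 (neighbor of 1)
  Color vertex 4 with color 1 (neighbor of 1)
  Color vertex 5 with color 0 (neighbor of 2)
  Color vertex 6 with color 0 (neighbor of 2)

Step 2: 2-coloring succeeded. No conflicts found.
  Set A (color 0): {1, 5, 6}
  Set B (color 1): {2, 3, 4}

The graph is bipartite with partition {1, 5, 6}, {2, 3, 4}.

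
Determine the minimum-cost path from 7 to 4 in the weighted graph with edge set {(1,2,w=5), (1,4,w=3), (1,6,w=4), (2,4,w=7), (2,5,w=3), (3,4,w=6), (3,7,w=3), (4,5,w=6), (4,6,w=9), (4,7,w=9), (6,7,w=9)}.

Step 1: Build adjacency list with weights:
  1: 2(w=5), 4(w=3), 6(w=4)
  2: 1(w=5), 4(w=7), 5(w=3)
  3: 4(w=6), 7(w=3)
  4: 1(w=3), 2(w=7), 3(w=6), 5(w=6), 6(w=9), 7(w=9)
  5: 2(w=3), 4(w=6)
  6: 1(w=4), 4(w=9), 7(w=9)
  7: 3(w=3), 4(w=9), 6(w=9)

Step 2: Apply Dijkstra's algorithm from vertex 7:
  Visit vertex 7 (distance=0)
    Update dist[3] = 3
    Update dist[4] = 9
    Update dist[6] = 9
  Visit vertex 3 (distance=3)
  Visit vertex 4 (distance=9)
    Update dist[1] = 12
    Update dist[2] = 16
    Update dist[5] = 15

Step 3: Shortest path: 7 -> 4
Total weight: 9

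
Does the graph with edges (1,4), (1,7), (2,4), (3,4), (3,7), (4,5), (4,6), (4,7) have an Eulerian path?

Step 1: Find the degree of each vertex:
  deg(1) = 2
  deg(2) = 1
  deg(3) = 2
  deg(4) = 6
  deg(5) = 1
  deg(6) = 1
  deg(7) = 3

Step 2: Count vertices with odd degree:
  Odd-degree vertices: 2, 5, 6, 7 (4 total)

Step 3: Apply Euler's theorem:
  - Eulerian circuit exists iff graph is connected and all vertices have even degree
  - Eulerian path exists iff graph is connected and has 0 or 2 odd-degree vertices

Graph has 4 odd-degree vertices (need 0 or 2).
Neither Eulerian path nor Eulerian circuit exists.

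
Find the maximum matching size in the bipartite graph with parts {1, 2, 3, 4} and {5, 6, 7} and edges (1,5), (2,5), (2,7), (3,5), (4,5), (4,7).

Step 1: List the neighbors of each left vertex:
  1: 5
  2: 5, 7
  3: 5
  4: 5, 7

Step 2: Greedily match left vertices, then look for augmenting paths:
  Match 1 -- 5
  Match 2 -- 7
  No augmenting path remains.

Step 3: Verify this is maximum:
  Matching has size 2. The vertex set {5, 7} covers every edge and has size 2; any matching has at most one edge per cover vertex, so 2 is maximum (König's theorem).

Maximum matching: {(1,5), (2,7)}
Size: 2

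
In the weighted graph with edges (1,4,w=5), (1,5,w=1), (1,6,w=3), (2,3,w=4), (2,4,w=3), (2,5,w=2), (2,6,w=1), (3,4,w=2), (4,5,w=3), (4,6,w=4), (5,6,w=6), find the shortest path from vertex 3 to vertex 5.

Step 1: Build adjacency list with weights:
  1: 4(w=5), 5(w=1), 6(w=3)
  2: 3(w=4), 4(w=3), 5(w=2), 6(w=1)
  3: 2(w=4), 4(w=2)
  4: 1(w=5), 2(w=3), 3(w=2), 5(w=3), 6(w=4)
  5: 1(w=1), 2(w=2), 4(w=3), 6(w=6)
  6: 1(w=3), 2(w=1), 4(w=4), 5(w=6)

Step 2: Apply Dijkstra's algorithm from vertex 3:
  Visit vertex 3 (distance=0)
    Update dist[2] = 4
    Update dist[4] = 2
  Visit vertex 4 (distance=2)
    Update dist[1] = 7
    Update dist[5] = 5
    Update dist[6] = 6
  Visit vertex 2 (distance=4)
    Update dist[6] = 5
  Visit vertex 5 (distance=5)
    Update dist[1] = 6

Step 3: Shortest path: 3 -> 4 -> 5
Total weight: 2 + 3 = 5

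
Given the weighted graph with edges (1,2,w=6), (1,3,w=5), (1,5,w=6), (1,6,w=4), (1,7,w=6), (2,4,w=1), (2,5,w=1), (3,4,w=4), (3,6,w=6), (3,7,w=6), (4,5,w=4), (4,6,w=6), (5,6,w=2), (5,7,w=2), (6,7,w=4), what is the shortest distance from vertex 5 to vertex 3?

Step 1: Build adjacency list with weights:
  1: 2(w=6), 3(w=5), 5(w=6), 6(w=4), 7(w=6)
  2: 1(w=6), 4(w=1), 5(w=1)
  3: 1(w=5), 4(w=4), 6(w=6), 7(w=6)
  4: 2(w=1), 3(w=4), 5(w=4), 6(w=6)
  5: 1(w=6), 2(w=1), 4(w=4), 6(w=2), 7(w=2)
  6: 1(w=4), 3(w=6), 4(w=6), 5(w=2), 7(w=4)
  7: 1(w=6), 3(w=6), 5(w=2), 6(w=4)

Step 2: Apply Dijkstra's algorithm from vertex 5:
  Visit vertex 5 (distance=0)
    Update dist[1] = 6
    Update dist[2] = 1
    Update dist[4] = 4
    Update dist[6] = 2
    Update dist[7] = 2
  Visit vertex 2 (distance=1)
    Update dist[4] = 2
  Visit vertex 4 (distance=2)
    Update dist[3] = 6
  Visit vertex 6 (distance=2)
  Visit vertex 7 (distance=2)
  Visit vertex 1 (distance=6)
  Visit vertex 3 (distance=6)

Step 3: Shortest path: 5 -> 2 -> 4 -> 3
Total weight: 1 + 1 + 4 = 6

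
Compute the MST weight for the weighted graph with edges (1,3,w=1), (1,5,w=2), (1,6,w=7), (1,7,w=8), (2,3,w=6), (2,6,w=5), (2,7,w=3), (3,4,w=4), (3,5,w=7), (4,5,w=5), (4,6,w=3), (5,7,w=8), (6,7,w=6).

Apply Kruskal's algorithm (sort edges by weight, add if no cycle):

Sorted edges by weight:
  (1,3) w=1
  (1,5) w=2
  (2,7) w=3
  (4,6) w=3
  (3,4) w=4
  (2,6) w=5
  (4,5) w=5
  (2,3) w=6
  (6,7) w=6
  (1,6) w=7
  (3,5) w=7
  (1,7) w=8
  (5,7) w=8

Add edge (1,3) w=1 -- no cycle. Running total: 1
Add edge (1,5) w=2 -- no cycle. Running total: 3
Add edge (2,7) w=3 -- no cycle. Running total: 6
Add edge (4,6) w=3 -- no cycle. Running total: 9
Add edge (3,4) w=4 -- no cycle. Running total: 13
Add edge (2,6) w=5 -- no cycle. Running total: 18

MST edges: (1,3,w=1), (1,5,w=2), (2,7,w=3), (4,6,w=3), (3,4,w=4), (2,6,w=5)
Total MST weight: 1 + 2 + 3 + 3 + 4 + 5 = 18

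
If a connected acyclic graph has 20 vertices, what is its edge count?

A tree on n vertices always has exactly n - 1 edges.
For n = 20: edges = 20 - 1 = 19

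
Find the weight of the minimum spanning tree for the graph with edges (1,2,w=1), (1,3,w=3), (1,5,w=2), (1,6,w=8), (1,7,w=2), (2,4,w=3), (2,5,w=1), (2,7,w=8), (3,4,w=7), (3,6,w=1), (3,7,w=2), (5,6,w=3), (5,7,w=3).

Apply Kruskal's algorithm (sort edges by weight, add if no cycle):

Sorted edges by weight:
  (1,2) w=1
  (2,5) w=1
  (3,6) w=1
  (1,5) w=2
  (1,7) w=2
  (3,7) w=2
  (1,3) w=3
  (2,4) w=3
  (5,6) w=3
  (5,7) w=3
  (3,4) w=7
  (1,6) w=8
  (2,7) w=8

Add edge (1,2) w=1 -- no cycle. Running total: 1
Add edge (2,5) w=1 -- no cycle. Running total: 2
Add edge (3,6) w=1 -- no cycle. Running total: 3
Skip edge (1,5) w=2 -- would create cycle
Add edge (1,7) w=2 -- no cycle. Running total: 5
Add edge (3,7) w=2 -- no cycle. Running total: 7
Skip edge (1,3) w=3 -- would create cycle
Add edge (2,4) w=3 -- no cycle. Running total: 10

MST edges: (1,2,w=1), (2,5,w=1), (3,6,w=1), (1,7,w=2), (3,7,w=2), (2,4,w=3)
Total MST weight: 1 + 1 + 1 + 2 + 2 + 3 = 10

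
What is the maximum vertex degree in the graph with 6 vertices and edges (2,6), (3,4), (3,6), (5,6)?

Step 1: Count edges incident to each vertex:
  deg(1) = 0 (neighbors: none)
  deg(2) = 1 (neighbors: 6)
  deg(3) = 2 (neighbors: 4, 6)
  deg(4) = 1 (neighbors: 3)
  deg(5) = 1 (neighbors: 6)
  deg(6) = 3 (neighbors: 2, 3, 5)

Step 2: Find maximum:
  max(0, 1, 2, 1, 1, 3) = 3 (vertex 6)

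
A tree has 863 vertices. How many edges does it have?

A tree on n vertices always has exactly n - 1 edges.
For n = 863: edges = 863 - 1 = 862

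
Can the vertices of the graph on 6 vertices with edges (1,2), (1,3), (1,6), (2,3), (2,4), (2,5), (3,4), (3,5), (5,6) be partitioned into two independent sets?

Step 1: Attempt 2-coloring using BFS:
  Start at vertex 1, assign color 0
  Color vertex 2 with color 1 (neighbor of 1)
  Color vertex 3 with color 1 (neighbor of 1)
  Color vertex 6 with color 1 (neighbor of 1)

Step 2: Conflict found! Vertices 2 and 3 are adjacent but have the same color.
This means the graph contains an odd cycle.

The graph is NOT bipartite.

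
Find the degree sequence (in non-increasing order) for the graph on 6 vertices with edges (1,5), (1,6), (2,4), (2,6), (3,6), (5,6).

Step 1: Count edges incident to each vertex:
  deg(1) = 2 (neighbors: 5, 6)
  deg(2) = 2 (neighbors: 4, 6)
  deg(3) = 1 (neighbors: 6)
  deg(4) = 1 (neighbors: 2)
  deg(5) = 2 (neighbors: 1, 6)
  deg(6) = 4 (neighbors: 1, 2, 3, 5)

Step 2: Sort degrees in non-increasing order:
  Degrees: [2, 2, 1, 1, 2, 4] -> sorted: [4, 2, 2, 2, 1, 1]

Degree sequence: [4, 2, 2, 2, 1, 1]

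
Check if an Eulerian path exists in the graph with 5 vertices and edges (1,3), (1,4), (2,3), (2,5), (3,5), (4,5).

Step 1: Find the degree of each vertex:
  deg(1) = 2
  deg(2) = 2
  deg(3) = 3
  deg(4) = 2
  deg(5) = 3

Step 2: Count vertices with odd degree:
  Odd-degree vertices: 3, 5 (2 total)

Step 3: Apply Euler's theorem:
  - Eulerian circuit exists iff graph is connected and all vertices have even degree
  - Eulerian path exists iff graph is connected and has 0 or 2 odd-degree vertices

Graph is connected with exactly 2 odd-degree vertices (3, 5).
Eulerian path exists (starting and ending at the odd-degree vertices), but no Eulerian circuit.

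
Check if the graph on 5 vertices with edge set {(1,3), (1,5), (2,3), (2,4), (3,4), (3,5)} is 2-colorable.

Step 1: Attempt 2-coloring using BFS:
  Start at vertex 1, assign color 0
  Color vertex 3 with color 1 (neighbor of 1)
  Color vertex 5 with color 1 (neighbor of 1)
  Color vertex 2 with color 0 (neighbor of 3)
  Color vertex 4 with color 0 (neighbor of 3)

Step 2: Conflict found! Vertices 3 and 5 are adjacent but have the same color.
This means the graph contains an odd cycle.

The graph is NOT bipartite.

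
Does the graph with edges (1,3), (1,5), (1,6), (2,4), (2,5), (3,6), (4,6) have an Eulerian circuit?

Step 1: Find the degree of each vertex:
  deg(1) = 3
  deg(2) = 2
  deg(3) = 2
  deg(4) = 2
  deg(5) = 2
  deg(6) = 3

Step 2: Count vertices with odd degree:
  Odd-degree vertices: 1, 6 (2 total)

Step 3: Apply Euler's theorem:
  - Eulerian circuit exists iff graph is connected and all vertices have even degree
  - Eulerian path exists iff graph is connected and has 0 or 2 odd-degree vertices

Graph is connected with exactly 2 odd-degree vertices (1, 6).
Eulerian path exists (starting and ending at the odd-degree vertices), but no Eulerian circuit.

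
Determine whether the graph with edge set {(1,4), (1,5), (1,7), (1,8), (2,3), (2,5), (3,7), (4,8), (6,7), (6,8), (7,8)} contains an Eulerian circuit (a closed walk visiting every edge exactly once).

Step 1: Find the degree of each vertex:
  deg(1) = 4
  deg(2) = 2
  deg(3) = 2
  deg(4) = 2
  deg(5) = 2
  deg(6) = 2
  deg(7) = 4
  deg(8) = 4

Step 2: Count vertices with odd degree:
  All vertices have even degree (0 odd-degree vertices)

Step 3: Apply Euler's theorem:
  - Eulerian circuit exists iff graph is connected and all vertices have even degree
  - Eulerian path exists iff graph is connected and has 0 or 2 odd-degree vertices

Graph is connected with 0 odd-degree vertices.
Both Eulerian circuit and Eulerian path exist.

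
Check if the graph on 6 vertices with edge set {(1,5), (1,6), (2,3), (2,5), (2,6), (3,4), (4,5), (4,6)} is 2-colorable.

Step 1: Attempt 2-coloring using BFS:
  Start at vertex 1, assign color 0
  Color vertex 5 with color 1 (neighbor of 1)
  Color vertex 6 with color 1 (neighbor of 1)
  Color vertex 2 with color 0 (neighbor of 5)
  Color vertex 4 with color 0 (neighbor of 5)
  Color vertex 3 with color 1 (neighbor of 2)

Step 2: 2-coloring succeeded. No conflicts found.
  Set A (color 0): {1, 2, 4}
  Set B (color 1): {3, 5, 6}

The graph is bipartite with partition {1, 2, 4}, {3, 5, 6}.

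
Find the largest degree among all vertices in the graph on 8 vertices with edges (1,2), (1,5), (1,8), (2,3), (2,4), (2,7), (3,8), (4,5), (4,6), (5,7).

Step 1: Count edges incident to each vertex:
  deg(1) = 3 (neighbors: 2, 5, 8)
  deg(2) = 4 (neighbors: 1, 3, 4, 7)
  deg(3) = 2 (neighbors: 2, 8)
  deg(4) = 3 (neighbors: 2, 5, 6)
  deg(5) = 3 (neighbors: 1, 4, 7)
  deg(6) = 1 (neighbors: 4)
  deg(7) = 2 (neighbors: 2, 5)
  deg(8) = 2 (neighbors: 1, 3)

Step 2: Find maximum:
  max(3, 4, 2, 3, 3, 1, 2, 2) = 4 (vertex 2)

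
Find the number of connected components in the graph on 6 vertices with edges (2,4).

Step 1: Build adjacency list from edges:
  1: (none)
  2: 4
  3: (none)
  4: 2
  5: (none)
  6: (none)

Step 2: Run BFS/DFS from vertex 1:
  Visited: {1}
  Reached 1 of 6 vertices

Step 3: Only 1 of 6 vertices reached. Graph is disconnected.
Connected components: {1}, {2, 4}, {3}, {5}, {6}
Number of connected components: 5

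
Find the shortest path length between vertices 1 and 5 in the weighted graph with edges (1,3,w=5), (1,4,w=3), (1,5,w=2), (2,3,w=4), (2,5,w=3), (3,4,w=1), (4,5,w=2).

Step 1: Build adjacency list with weights:
  1: 3(w=5), 4(w=3), 5(w=2)
  2: 3(w=4), 5(w=3)
  3: 1(w=5), 2(w=4), 4(w=1)
  4: 1(w=3), 3(w=1), 5(w=2)
  5: 1(w=2), 2(w=3), 4(w=2)

Step 2: Apply Dijkstra's algorithm from vertex 1:
  Visit vertex 1 (distance=0)
    Update dist[3] = 5
    Update dist[4] = 3
    Update dist[5] = 2
  Visit vertex 5 (distance=2)
    Update dist[2] = 5

Step 3: Shortest path: 1 -> 5
Total weight: 2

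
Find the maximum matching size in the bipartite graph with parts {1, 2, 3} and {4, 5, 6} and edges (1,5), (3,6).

Step 1: List the neighbors of each left vertex:
  1: 5
  2: (none)
  3: 6

Step 2: Greedily match left vertices, then look for augmenting paths:
  Match 1 -- 5
  Match 3 -- 6
  No augmenting path remains.

Step 3: Verify this is maximum:
  Matching has size 2. The vertex set {1, 3} covers every edge and has size 2; any matching has at most one edge per cover vertex, so 2 is maximum (König's theorem).

Maximum matching: {(1,5), (3,6)}
Size: 2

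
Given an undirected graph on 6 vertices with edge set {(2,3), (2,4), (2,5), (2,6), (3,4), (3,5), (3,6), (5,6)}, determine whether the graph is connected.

Step 1: Build adjacency list from edges:
  1: (none)
  2: 3, 4, 5, 6
  3: 2, 4, 5, 6
  4: 2, 3
  5: 2, 3, 6
  6: 2, 3, 5

Step 2: Run BFS/DFS from vertex 1:
  Visited: {1}
  Reached 1 of 6 vertices

Step 3: Only 1 of 6 vertices reached. Graph is disconnected.
Connected components: {1}, {2, 3, 4, 5, 6}
Answer: No, the graph is not connected (2 components).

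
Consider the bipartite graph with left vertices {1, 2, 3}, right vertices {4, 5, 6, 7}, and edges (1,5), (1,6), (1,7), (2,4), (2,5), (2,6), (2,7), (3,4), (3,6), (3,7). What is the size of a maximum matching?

Step 1: List the neighbors of each left vertex:
  1: 5, 6, 7
  2: 4, 5, 6, 7
  3: 4, 6, 7

Step 2: Greedily match left vertices, then look for augmenting paths:
  Match 1 -- 5
  Match 2 -- 4
  Match 3 -- 6
  No augmenting path remains.

Step 3: Verify this is maximum:
  Matching size 3 = min(|L|, |R|) = min(3, 4), which is an upper bound, so this matching is maximum.

Maximum matching: {(1,5), (2,4), (3,6)}
Size: 3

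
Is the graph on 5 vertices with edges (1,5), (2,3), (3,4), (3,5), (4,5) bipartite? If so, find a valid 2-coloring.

Step 1: Attempt 2-coloring using BFS:
  Start at vertex 1, assign color 0
  Color vertex 5 with color 1 (neighbor of 1)
  Color vertex 3 with color 0 (neighbor of 5)
  Color vertex 4 with color 0 (neighbor of 5)
  Color vertex 2 with color 1 (neighbor of 3)

Step 2: Conflict found! Vertices 3 and 4 are adjacent but have the same color.
This means the graph contains an odd cycle.

The graph is NOT bipartite.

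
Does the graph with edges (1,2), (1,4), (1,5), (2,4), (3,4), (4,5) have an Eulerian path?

Step 1: Find the degree of each vertex:
  deg(1) = 3
  deg(2) = 2
  deg(3) = 1
  deg(4) = 4
  deg(5) = 2

Step 2: Count vertices with odd degree:
  Odd-degree vertices: 1, 3 (2 total)

Step 3: Apply Euler's theorem:
  - Eulerian circuit exists iff graph is connected and all vertices have even degree
  - Eulerian path exists iff graph is connected and has 0 or 2 odd-degree vertices

Graph is connected with exactly 2 odd-degree vertices (1, 3).
Eulerian path exists (starting and ending at the odd-degree vertices), but no Eulerian circuit.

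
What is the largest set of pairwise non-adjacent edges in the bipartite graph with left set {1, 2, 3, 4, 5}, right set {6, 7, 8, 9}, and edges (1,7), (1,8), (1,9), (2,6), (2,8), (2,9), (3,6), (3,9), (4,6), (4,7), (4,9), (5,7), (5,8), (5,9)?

Step 1: List the neighbors of each left vertex:
  1: 7, 8, 9
  2: 6, 8, 9
  3: 6, 9
  4: 6, 7, 9
  5: 7, 8, 9

Step 2: Greedily match left vertices, then look for augmenting paths:
  Match 1 -- 7
  Match 2 -- 6
  Match 3 -- 9
  Match 5 -- 8
  No augmenting path remains.

Step 3: Verify this is maximum:
  Matching size 4 = min(|L|, |R|) = min(5, 4), which is an upper bound, so this matching is maximum.

Maximum matching: {(1,7), (2,6), (3,9), (5,8)}
Size: 4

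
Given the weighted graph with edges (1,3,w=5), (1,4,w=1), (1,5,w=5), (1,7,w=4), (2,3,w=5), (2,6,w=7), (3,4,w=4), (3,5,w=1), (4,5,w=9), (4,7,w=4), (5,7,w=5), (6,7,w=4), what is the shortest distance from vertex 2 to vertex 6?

Step 1: Build adjacency list with weights:
  1: 3(w=5), 4(w=1), 5(w=5), 7(w=4)
  2: 3(w=5), 6(w=7)
  3: 1(w=5), 2(w=5), 4(w=4), 5(w=1)
  4: 1(w=1), 3(w=4), 5(w=9), 7(w=4)
  5: 1(w=5), 3(w=1), 4(w=9), 7(w=5)
  6: 2(w=7), 7(w=4)
  7: 1(w=4), 4(w=4), 5(w=5), 6(w=4)

Step 2: Apply Dijkstra's algorithm from vertex 2:
  Visit vertex 2 (distance=0)
    Update dist[3] = 5
    Update dist[6] = 7
  Visit vertex 3 (distance=5)
    Update dist[1] = 10
    Update dist[4] = 9
    Update dist[5] = 6
  Visit vertex 5 (distance=6)
    Update dist[7] = 11
  Visit vertex 6 (distance=7)

Step 3: Shortest path: 2 -> 6
Total weight: 7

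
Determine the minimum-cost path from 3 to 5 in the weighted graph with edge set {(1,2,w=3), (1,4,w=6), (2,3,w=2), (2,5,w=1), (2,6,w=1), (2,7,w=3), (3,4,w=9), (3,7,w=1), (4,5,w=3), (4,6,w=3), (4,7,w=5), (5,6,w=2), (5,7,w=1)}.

Step 1: Build adjacency list with weights:
  1: 2(w=3), 4(w=6)
  2: 1(w=3), 3(w=2), 5(w=1), 6(w=1), 7(w=3)
  3: 2(w=2), 4(w=9), 7(w=1)
  4: 1(w=6), 3(w=9), 5(w=3), 6(w=3), 7(w=5)
  5: 2(w=1), 4(w=3), 6(w=2), 7(w=1)
  6: 2(w=1), 4(w=3), 5(w=2)
  7: 2(w=3), 3(w=1), 4(w=5), 5(w=1)

Step 2: Apply Dijkstra's algorithm from vertex 3:
  Visit vertex 3 (distance=0)
    Update dist[2] = 2
    Update dist[4] = 9
    Update dist[7] = 1
  Visit vertex 7 (distance=1)
    Update dist[4] = 6
    Update dist[5] = 2
  Visit vertex 2 (distance=2)
    Update dist[1] = 5
    Update dist[6] = 3
  Visit vertex 5 (distance=2)
    Update dist[4] = 5

Step 3: Shortest path: 3 -> 7 -> 5
Total weight: 1 + 1 = 2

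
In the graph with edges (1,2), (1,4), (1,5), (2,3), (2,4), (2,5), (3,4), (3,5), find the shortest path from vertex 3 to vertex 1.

Step 1: Build adjacency list:
  1: 2, 4, 5
  2: 1, 3, 4, 5
  3: 2, 4, 5
  4: 1, 2, 3
  5: 1, 2, 3

Step 2: BFS from vertex 3 to find shortest path to 1:
  vertex 2 reached at distance 1
  vertex 4 reached at distance 1
  vertex 5 reached at distance 1
  vertex 1 reached at distance 2

Step 3: Shortest path: 3 -> 2 -> 1
Path length: 2 edges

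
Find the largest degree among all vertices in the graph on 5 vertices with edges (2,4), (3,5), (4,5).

Step 1: Count edges incident to each vertex:
  deg(1) = 0 (neighbors: none)
  deg(2) = 1 (neighbors: 4)
  deg(3) = 1 (neighbors: 5)
  deg(4) = 2 (neighbors: 2, 5)
  deg(5) = 2 (neighbors: 3, 4)

Step 2: Find maximum:
  max(0, 1, 1, 2, 2) = 2 (vertex 4)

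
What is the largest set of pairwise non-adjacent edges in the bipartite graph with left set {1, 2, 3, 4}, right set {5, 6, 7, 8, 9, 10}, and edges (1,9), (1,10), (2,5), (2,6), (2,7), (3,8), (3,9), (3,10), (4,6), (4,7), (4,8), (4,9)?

Step 1: List the neighbors of each left vertex:
  1: 9, 10
  2: 5, 6, 7
  3: 8, 9, 10
  4: 6, 7, 8, 9

Step 2: Greedily match left vertices, then look for augmenting paths:
  Match 1 -- 9
  Match 2 -- 5
  Match 3 -- 8
  Match 4 -- 6
  No augmenting path remains.

Step 3: Verify this is maximum:
  Matching size 4 = min(|L|, |R|) = min(4, 6), which is an upper bound, so this matching is maximum.

Maximum matching: {(1,9), (2,5), (3,8), (4,6)}
Size: 4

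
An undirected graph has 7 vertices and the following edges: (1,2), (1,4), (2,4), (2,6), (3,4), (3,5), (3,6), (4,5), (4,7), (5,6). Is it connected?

Step 1: Build adjacency list from edges:
  1: 2, 4
  2: 1, 4, 6
  3: 4, 5, 6
  4: 1, 2, 3, 5, 7
  5: 3, 4, 6
  6: 2, 3, 5
  7: 4

Step 2: Run BFS/DFS from vertex 1:
  Visited: {1, 2, 4, 6, 3, 5, 7}
  Reached 7 of 7 vertices

Step 3: All 7 vertices reached from vertex 1, so the graph is connected.
Answer: Yes, the graph is connected.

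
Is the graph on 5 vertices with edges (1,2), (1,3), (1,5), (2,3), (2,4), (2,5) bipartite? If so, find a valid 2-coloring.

Step 1: Attempt 2-coloring using BFS:
  Start at vertex 1, assign color 0
  Color vertex 2 with color 1 (neighbor of 1)
  Color vertex 3 with color 1 (neighbor of 1)
  Color vertex 5 with color 1 (neighbor of 1)

Step 2: Conflict found! Vertices 2 and 3 are adjacent but have the same color.
This means the graph contains an odd cycle.

The graph is NOT bipartite.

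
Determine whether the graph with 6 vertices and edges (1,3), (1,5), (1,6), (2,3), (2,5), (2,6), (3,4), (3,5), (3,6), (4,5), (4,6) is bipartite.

Step 1: Attempt 2-coloring using BFS:
  Start at vertex 1, assign color 0
  Color vertex 3 with color 1 (neighbor of 1)
  Color vertex 5 with color 1 (neighbor of 1)
  Color vertex 6 with color 1 (neighbor of 1)
  Color vertex 2 with color 0 (neighbor of 3)
  Color vertex 4 with color 0 (neighbor of 3)

Step 2: Conflict found! Vertices 3 and 5 are adjacent but have the same color.
This means the graph contains an odd cycle.

The graph is NOT bipartite.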